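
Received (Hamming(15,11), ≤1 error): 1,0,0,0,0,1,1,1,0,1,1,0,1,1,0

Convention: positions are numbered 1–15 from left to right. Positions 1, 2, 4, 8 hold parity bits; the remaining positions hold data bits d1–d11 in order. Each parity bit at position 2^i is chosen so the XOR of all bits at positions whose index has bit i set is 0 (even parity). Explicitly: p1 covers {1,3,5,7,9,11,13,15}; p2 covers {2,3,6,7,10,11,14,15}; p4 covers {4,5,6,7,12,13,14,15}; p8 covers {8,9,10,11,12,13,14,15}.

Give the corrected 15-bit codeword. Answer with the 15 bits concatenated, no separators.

s1 (pos 1,3,5,7,9,11,13,15): 1⊕0⊕0⊕1⊕0⊕1⊕1⊕0 = 0
s2 (pos 2,3,6,7,10,11,14,15): 0⊕0⊕1⊕1⊕1⊕1⊕1⊕0 = 1
s4 (pos 4,5,6,7,12,13,14,15): 0⊕0⊕1⊕1⊕0⊕1⊕1⊕0 = 0
s8 (pos 8,9,10,11,12,13,14,15): 1⊕0⊕1⊕1⊕0⊕1⊕1⊕0 = 1
Syndrome s8…s1 = 1010 → error at position 10.
Flip position 10: 100001110110110 → 100001110010110

100001110010110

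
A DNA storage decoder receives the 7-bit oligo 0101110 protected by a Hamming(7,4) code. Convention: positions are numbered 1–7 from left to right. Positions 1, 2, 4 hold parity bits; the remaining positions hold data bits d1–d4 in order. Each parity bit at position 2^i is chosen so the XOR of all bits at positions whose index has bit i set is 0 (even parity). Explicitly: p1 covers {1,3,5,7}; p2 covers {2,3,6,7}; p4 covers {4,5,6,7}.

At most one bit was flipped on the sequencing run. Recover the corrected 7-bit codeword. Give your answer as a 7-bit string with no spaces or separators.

0101010

s1 (pos 1,3,5,7): 0⊕0⊕1⊕0 = 1
s2 (pos 2,3,6,7): 1⊕0⊕1⊕0 = 0
s4 (pos 4,5,6,7): 1⊕1⊕1⊕0 = 1
Syndrome s4…s1 = 101 → error at position 5.
Flip position 5: 0101110 → 0101010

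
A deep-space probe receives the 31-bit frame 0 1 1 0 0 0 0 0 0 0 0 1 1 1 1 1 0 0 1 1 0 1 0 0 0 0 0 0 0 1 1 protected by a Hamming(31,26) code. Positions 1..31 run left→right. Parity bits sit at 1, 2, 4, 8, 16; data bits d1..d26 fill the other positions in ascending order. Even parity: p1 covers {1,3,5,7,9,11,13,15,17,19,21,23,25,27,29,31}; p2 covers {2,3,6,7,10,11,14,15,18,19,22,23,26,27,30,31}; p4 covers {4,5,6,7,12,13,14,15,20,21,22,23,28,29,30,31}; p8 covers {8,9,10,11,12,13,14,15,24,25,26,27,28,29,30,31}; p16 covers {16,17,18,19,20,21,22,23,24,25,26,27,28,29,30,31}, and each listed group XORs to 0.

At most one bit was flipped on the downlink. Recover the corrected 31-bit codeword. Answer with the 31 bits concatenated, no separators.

s1 (pos 1,3,5,7,9,11,13,15,17,19,21,23,25,27,29,31): 0⊕1⊕0⊕0⊕0⊕0⊕1⊕1⊕0⊕1⊕0⊕0⊕0⊕0⊕0⊕1 = 1
s2 (pos 2,3,6,7,10,11,14,15,18,19,22,23,26,27,30,31): 1⊕1⊕0⊕0⊕0⊕0⊕1⊕1⊕0⊕1⊕1⊕0⊕0⊕0⊕1⊕1 = 0
s4 (pos 4,5,6,7,12,13,14,15,20,21,22,23,28,29,30,31): 0⊕0⊕0⊕0⊕1⊕1⊕1⊕1⊕1⊕0⊕1⊕0⊕0⊕0⊕1⊕1 = 0
s8 (pos 8,9,10,11,12,13,14,15,24,25,26,27,28,29,30,31): 0⊕0⊕0⊕0⊕1⊕1⊕1⊕1⊕0⊕0⊕0⊕0⊕0⊕0⊕1⊕1 = 0
s16 (pos 16,17,18,19,20,21,22,23,24,25,26,27,28,29,30,31): 1⊕0⊕0⊕1⊕1⊕0⊕1⊕0⊕0⊕0⊕0⊕0⊕0⊕0⊕1⊕1 = 0
Syndrome s16…s1 = 00001 → error at position 1.
Flip position 1: 0110000000011111001101000000011 → 1110000000011111001101000000011

1110000000011111001101000000011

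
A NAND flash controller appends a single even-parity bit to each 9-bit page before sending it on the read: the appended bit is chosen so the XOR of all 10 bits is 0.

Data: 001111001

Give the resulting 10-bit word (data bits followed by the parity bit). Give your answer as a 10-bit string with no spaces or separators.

XOR of the 9 data bits: 0⊕0⊕1⊕1⊕1⊕1⊕0⊕0⊕1 = 1
Parity bit = 1 (so all 10 bits XOR to 0).

0011110011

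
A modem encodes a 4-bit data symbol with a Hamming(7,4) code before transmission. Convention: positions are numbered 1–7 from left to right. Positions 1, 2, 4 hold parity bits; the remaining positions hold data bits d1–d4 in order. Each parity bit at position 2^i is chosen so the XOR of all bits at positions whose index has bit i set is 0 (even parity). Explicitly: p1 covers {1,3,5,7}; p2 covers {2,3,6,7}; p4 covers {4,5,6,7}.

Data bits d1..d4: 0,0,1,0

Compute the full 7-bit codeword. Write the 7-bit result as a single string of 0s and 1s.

0101010

Place data at non-parity positions: p1 p2 0 p4 0 1 0
p1 (pos 1,3,5,7): XOR of data positions = 0⊕0⊕0 = 0
p2 (pos 2,3,6,7): XOR of data positions = 0⊕1⊕0 = 1
p4 (pos 4,5,6,7): XOR of data positions = 0⊕1⊕0 = 1
Codeword: 0101010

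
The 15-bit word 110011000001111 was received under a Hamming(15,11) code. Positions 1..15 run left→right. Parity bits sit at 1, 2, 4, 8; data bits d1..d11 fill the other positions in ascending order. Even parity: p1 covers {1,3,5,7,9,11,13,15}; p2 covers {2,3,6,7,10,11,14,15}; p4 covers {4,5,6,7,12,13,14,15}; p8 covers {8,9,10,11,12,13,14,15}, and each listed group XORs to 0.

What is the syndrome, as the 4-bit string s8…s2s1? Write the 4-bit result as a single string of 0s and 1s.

0000

s1 (pos 1,3,5,7,9,11,13,15): 1⊕0⊕1⊕0⊕0⊕0⊕1⊕1 = 0
s2 (pos 2,3,6,7,10,11,14,15): 1⊕0⊕1⊕0⊕0⊕0⊕1⊕1 = 0
s4 (pos 4,5,6,7,12,13,14,15): 0⊕1⊕1⊕0⊕1⊕1⊕1⊕1 = 0
s8 (pos 8,9,10,11,12,13,14,15): 0⊕0⊕0⊕0⊕1⊕1⊕1⊕1 = 0
Syndrome s8…s1 = 0000 → no error.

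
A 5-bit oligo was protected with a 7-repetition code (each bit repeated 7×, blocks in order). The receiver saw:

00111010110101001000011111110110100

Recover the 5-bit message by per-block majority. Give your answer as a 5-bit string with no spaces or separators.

Block 1 (0011101): 4 ones → 1
Block 2 (0110101): 4 ones → 1
Block 3 (0010000): 1 one → 0
Block 4 (1111111): 7 ones → 1
Block 5 (0110100): 3 ones → 0

11010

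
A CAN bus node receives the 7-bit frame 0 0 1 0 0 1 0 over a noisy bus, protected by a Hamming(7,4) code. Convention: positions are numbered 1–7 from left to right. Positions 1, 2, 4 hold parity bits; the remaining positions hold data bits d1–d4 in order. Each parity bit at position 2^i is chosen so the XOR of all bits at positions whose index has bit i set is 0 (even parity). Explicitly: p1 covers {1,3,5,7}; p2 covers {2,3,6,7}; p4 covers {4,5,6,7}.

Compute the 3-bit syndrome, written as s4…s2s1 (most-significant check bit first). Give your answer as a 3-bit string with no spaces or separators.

s1 (pos 1,3,5,7): 0⊕1⊕0⊕0 = 1
s2 (pos 2,3,6,7): 0⊕1⊕1⊕0 = 0
s4 (pos 4,5,6,7): 0⊕0⊕1⊕0 = 1
Syndrome s4…s1 = 101 → error at position 5.

101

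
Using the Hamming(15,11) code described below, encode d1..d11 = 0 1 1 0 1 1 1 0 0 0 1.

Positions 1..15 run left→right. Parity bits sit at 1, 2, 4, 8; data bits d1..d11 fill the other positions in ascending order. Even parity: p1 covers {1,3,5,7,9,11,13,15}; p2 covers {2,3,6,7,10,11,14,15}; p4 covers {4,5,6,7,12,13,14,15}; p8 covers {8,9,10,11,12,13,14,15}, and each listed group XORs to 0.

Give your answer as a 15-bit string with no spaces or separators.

000111001110001

Place data at non-parity positions: p1 p2 0 p4 1 1 0 p8 1 1 1 0 0 0 1
p1 (pos 1,3,5,7,9,11,13,15): XOR of data positions = 0⊕1⊕0⊕1⊕1⊕0⊕1 = 0
p2 (pos 2,3,6,7,10,11,14,15): XOR of data positions = 0⊕1⊕0⊕1⊕1⊕0⊕1 = 0
p4 (pos 4,5,6,7,12,13,14,15): XOR of data positions = 1⊕1⊕0⊕0⊕0⊕0⊕1 = 1
p8 (pos 8,9,10,11,12,13,14,15): XOR of data positions = 1⊕1⊕1⊕0⊕0⊕0⊕1 = 0
Codeword: 000111001110001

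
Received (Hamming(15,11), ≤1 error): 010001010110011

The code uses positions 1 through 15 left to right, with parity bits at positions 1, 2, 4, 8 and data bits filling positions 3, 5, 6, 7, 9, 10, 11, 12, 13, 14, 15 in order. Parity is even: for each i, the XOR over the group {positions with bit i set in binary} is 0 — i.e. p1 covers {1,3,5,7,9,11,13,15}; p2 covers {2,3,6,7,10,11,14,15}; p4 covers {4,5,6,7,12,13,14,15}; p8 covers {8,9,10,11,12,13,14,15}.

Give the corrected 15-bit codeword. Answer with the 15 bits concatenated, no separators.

010001010111011

s1 (pos 1,3,5,7,9,11,13,15): 0⊕0⊕0⊕0⊕0⊕1⊕0⊕1 = 0
s2 (pos 2,3,6,7,10,11,14,15): 1⊕0⊕1⊕0⊕1⊕1⊕1⊕1 = 0
s4 (pos 4,5,6,7,12,13,14,15): 0⊕0⊕1⊕0⊕0⊕0⊕1⊕1 = 1
s8 (pos 8,9,10,11,12,13,14,15): 1⊕0⊕1⊕1⊕0⊕0⊕1⊕1 = 1
Syndrome s8…s1 = 1100 → error at position 12.
Flip position 12: 010001010110011 → 010001010111011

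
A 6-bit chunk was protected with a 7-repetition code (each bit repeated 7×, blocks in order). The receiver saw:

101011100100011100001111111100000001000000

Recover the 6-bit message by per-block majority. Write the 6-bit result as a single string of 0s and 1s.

Block 1 (1010111): 5 ones → 1
Block 2 (0010001): 2 ones → 0
Block 3 (1100001): 3 ones → 0
Block 4 (1111111): 7 ones → 1
Block 5 (0000000): 0 ones → 0
Block 6 (1000000): 1 one → 0

100100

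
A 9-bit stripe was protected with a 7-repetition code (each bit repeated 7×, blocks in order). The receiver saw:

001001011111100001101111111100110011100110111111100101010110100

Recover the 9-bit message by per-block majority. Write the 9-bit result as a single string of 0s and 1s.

Block 1 (0010010): 2 ones → 0
Block 2 (1111110): 6 ones → 1
Block 3 (0001101): 3 ones → 0
Block 4 (1111111): 7 ones → 1
Block 5 (0011001): 3 ones → 0
Block 6 (1100110): 4 ones → 1
Block 7 (1111111): 7 ones → 1
Block 8 (0010101): 3 ones → 0
Block 9 (0110100): 3 ones → 0

010101100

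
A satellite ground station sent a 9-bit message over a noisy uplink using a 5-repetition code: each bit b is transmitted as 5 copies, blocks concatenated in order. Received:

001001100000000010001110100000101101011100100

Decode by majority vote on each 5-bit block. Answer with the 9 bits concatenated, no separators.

Block 1 (00100): 1 one → 0
Block 2 (11000): 2 ones → 0
Block 3 (00000): 0 ones → 0
Block 4 (01000): 1 one → 0
Block 5 (11101): 4 ones → 1
Block 6 (00000): 0 ones → 0
Block 7 (10110): 3 ones → 1
Block 8 (10111): 4 ones → 1
Block 9 (00100): 1 one → 0

000010110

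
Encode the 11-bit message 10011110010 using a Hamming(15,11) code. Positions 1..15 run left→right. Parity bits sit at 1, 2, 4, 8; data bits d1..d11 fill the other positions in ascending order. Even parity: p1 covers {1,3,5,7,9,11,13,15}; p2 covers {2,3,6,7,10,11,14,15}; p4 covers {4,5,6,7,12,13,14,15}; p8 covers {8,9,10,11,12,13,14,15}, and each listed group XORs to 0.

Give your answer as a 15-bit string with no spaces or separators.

011000101110010

Place data at non-parity positions: p1 p2 1 p4 0 0 1 p8 1 1 1 0 0 1 0
p1 (pos 1,3,5,7,9,11,13,15): XOR of data positions = 1⊕0⊕1⊕1⊕1⊕0⊕0 = 0
p2 (pos 2,3,6,7,10,11,14,15): XOR of data positions = 1⊕0⊕1⊕1⊕1⊕1⊕0 = 1
p4 (pos 4,5,6,7,12,13,14,15): XOR of data positions = 0⊕0⊕1⊕0⊕0⊕1⊕0 = 0
p8 (pos 8,9,10,11,12,13,14,15): XOR of data positions = 1⊕1⊕1⊕0⊕0⊕1⊕0 = 0
Codeword: 011000101110010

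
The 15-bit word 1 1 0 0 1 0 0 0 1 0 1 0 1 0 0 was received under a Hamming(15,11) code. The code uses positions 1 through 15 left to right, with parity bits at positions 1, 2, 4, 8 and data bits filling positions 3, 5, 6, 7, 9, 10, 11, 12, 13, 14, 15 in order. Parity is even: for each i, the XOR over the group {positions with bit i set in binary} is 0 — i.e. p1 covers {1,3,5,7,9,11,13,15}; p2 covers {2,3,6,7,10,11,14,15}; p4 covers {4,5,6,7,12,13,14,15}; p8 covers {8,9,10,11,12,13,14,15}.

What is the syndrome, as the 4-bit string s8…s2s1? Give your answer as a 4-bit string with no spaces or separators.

1001

s1 (pos 1,3,5,7,9,11,13,15): 1⊕0⊕1⊕0⊕1⊕1⊕1⊕0 = 1
s2 (pos 2,3,6,7,10,11,14,15): 1⊕0⊕0⊕0⊕0⊕1⊕0⊕0 = 0
s4 (pos 4,5,6,7,12,13,14,15): 0⊕1⊕0⊕0⊕0⊕1⊕0⊕0 = 0
s8 (pos 8,9,10,11,12,13,14,15): 0⊕1⊕0⊕1⊕0⊕1⊕0⊕0 = 1
Syndrome s8…s1 = 1001 → error at position 9.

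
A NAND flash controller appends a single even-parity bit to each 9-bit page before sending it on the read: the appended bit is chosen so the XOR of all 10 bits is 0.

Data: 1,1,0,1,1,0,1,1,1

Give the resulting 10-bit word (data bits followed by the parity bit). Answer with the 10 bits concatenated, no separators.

1101101111

XOR of the 9 data bits: 1⊕1⊕0⊕1⊕1⊕0⊕1⊕1⊕1 = 1
Parity bit = 1 (so all 10 bits XOR to 0).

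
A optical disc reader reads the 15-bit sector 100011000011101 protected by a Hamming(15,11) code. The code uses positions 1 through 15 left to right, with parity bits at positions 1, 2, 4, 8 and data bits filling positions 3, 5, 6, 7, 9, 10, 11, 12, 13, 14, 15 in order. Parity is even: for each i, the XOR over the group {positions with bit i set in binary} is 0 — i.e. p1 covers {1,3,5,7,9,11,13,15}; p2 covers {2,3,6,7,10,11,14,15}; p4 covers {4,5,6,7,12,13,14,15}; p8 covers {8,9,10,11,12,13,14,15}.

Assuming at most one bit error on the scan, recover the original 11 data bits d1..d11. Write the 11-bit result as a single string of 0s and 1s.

01110011101

s1 (pos 1,3,5,7,9,11,13,15): 1⊕0⊕1⊕0⊕0⊕1⊕1⊕1 = 1
s2 (pos 2,3,6,7,10,11,14,15): 0⊕0⊕1⊕0⊕0⊕1⊕0⊕1 = 1
s4 (pos 4,5,6,7,12,13,14,15): 0⊕1⊕1⊕0⊕1⊕1⊕0⊕1 = 1
s8 (pos 8,9,10,11,12,13,14,15): 0⊕0⊕0⊕1⊕1⊕1⊕0⊕1 = 0
Syndrome s8…s1 = 0111 → error at position 7.
Flip position 7: 100011000011101 → 100011100011101
Read data bits from positions 3,5,6,7,9,10,11,12,13,14,15: 01110011101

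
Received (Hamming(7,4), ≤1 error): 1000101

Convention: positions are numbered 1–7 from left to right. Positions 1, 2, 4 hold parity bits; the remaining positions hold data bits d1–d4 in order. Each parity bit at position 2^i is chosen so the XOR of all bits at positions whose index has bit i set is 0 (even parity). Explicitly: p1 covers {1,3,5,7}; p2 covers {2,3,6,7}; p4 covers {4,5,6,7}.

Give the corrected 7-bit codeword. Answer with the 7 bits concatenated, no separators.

1010101

s1 (pos 1,3,5,7): 1⊕0⊕1⊕1 = 1
s2 (pos 2,3,6,7): 0⊕0⊕0⊕1 = 1
s4 (pos 4,5,6,7): 0⊕1⊕0⊕1 = 0
Syndrome s4…s1 = 011 → error at position 3.
Flip position 3: 1000101 → 1010101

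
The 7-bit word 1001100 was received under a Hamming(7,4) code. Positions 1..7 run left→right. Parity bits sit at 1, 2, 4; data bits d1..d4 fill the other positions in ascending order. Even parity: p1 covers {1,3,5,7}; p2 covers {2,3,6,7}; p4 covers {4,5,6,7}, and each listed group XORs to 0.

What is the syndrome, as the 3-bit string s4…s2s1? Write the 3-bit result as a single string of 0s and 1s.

s1 (pos 1,3,5,7): 1⊕0⊕1⊕0 = 0
s2 (pos 2,3,6,7): 0⊕0⊕0⊕0 = 0
s4 (pos 4,5,6,7): 1⊕1⊕0⊕0 = 0
Syndrome s4…s1 = 000 → no error.

000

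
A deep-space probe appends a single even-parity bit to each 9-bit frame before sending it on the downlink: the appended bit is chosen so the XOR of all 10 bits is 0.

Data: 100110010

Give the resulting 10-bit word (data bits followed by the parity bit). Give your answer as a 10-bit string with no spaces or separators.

XOR of the 9 data bits: 1⊕0⊕0⊕1⊕1⊕0⊕0⊕1⊕0 = 0
Parity bit = 0 (so all 10 bits XOR to 0).

1001100100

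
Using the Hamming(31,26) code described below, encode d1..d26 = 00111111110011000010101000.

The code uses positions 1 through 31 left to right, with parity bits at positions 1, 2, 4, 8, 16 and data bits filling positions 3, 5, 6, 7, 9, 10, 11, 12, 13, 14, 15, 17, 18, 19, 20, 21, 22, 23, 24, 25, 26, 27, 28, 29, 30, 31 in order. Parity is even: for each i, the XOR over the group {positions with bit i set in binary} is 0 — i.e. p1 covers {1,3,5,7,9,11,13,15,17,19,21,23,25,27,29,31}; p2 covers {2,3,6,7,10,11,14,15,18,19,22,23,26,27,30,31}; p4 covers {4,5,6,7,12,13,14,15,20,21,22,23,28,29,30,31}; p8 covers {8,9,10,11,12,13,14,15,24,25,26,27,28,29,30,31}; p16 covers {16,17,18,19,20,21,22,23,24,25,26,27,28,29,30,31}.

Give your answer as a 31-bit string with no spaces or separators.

1000011111111101011000010101000

Place data at non-parity positions: p1 p2 0 p4 0 1 1 p8 1 1 1 1 1 1 0 p16 0 1 1 0 0 0 0 1 0 1 0 1 0 0 0
p1 (pos 1,3,5,7,9,11,13,15,17,19,21,23,25,27,29,31): XOR of data positions = 0⊕0⊕1⊕1⊕1⊕1⊕0⊕0⊕1⊕0⊕0⊕0⊕0⊕0⊕0 = 1
p2 (pos 2,3,6,7,10,11,14,15,18,19,22,23,26,27,30,31): XOR of data positions = 0⊕1⊕1⊕1⊕1⊕1⊕0⊕1⊕1⊕0⊕0⊕1⊕0⊕0⊕0 = 0
p4 (pos 4,5,6,7,12,13,14,15,20,21,22,23,28,29,30,31): XOR of data positions = 0⊕1⊕1⊕1⊕1⊕1⊕0⊕0⊕0⊕0⊕0⊕1⊕0⊕0⊕0 = 0
p8 (pos 8,9,10,11,12,13,14,15,24,25,26,27,28,29,30,31): XOR of data positions = 1⊕1⊕1⊕1⊕1⊕1⊕0⊕1⊕0⊕1⊕0⊕1⊕0⊕0⊕0 = 1
p16 (pos 16,17,18,19,20,21,22,23,24,25,26,27,28,29,30,31): XOR of data positions = 0⊕1⊕1⊕0⊕0⊕0⊕0⊕1⊕0⊕1⊕0⊕1⊕0⊕0⊕0 = 1
Codeword: 1000011111111101011000010101000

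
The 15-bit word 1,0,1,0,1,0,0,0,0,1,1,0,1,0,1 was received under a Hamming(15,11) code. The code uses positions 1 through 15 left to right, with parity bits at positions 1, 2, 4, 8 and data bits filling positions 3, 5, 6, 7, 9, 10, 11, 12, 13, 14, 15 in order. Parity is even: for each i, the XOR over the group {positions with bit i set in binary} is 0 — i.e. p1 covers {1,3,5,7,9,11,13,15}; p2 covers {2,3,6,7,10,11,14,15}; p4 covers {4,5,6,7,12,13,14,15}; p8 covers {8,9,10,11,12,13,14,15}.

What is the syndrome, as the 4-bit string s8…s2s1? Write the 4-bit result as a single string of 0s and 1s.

0100

s1 (pos 1,3,5,7,9,11,13,15): 1⊕1⊕1⊕0⊕0⊕1⊕1⊕1 = 0
s2 (pos 2,3,6,7,10,11,14,15): 0⊕1⊕0⊕0⊕1⊕1⊕0⊕1 = 0
s4 (pos 4,5,6,7,12,13,14,15): 0⊕1⊕0⊕0⊕0⊕1⊕0⊕1 = 1
s8 (pos 8,9,10,11,12,13,14,15): 0⊕0⊕1⊕1⊕0⊕1⊕0⊕1 = 0
Syndrome s8…s1 = 0100 → error at position 4.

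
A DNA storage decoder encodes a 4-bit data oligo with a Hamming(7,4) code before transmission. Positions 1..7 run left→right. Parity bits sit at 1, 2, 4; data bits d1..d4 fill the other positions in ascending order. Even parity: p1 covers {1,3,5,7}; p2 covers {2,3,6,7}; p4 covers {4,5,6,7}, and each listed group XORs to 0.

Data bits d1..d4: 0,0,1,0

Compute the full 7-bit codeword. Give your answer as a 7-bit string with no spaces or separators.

Place data at non-parity positions: p1 p2 0 p4 0 1 0
p1 (pos 1,3,5,7): XOR of data positions = 0⊕0⊕0 = 0
p2 (pos 2,3,6,7): XOR of data positions = 0⊕1⊕0 = 1
p4 (pos 4,5,6,7): XOR of data positions = 0⊕1⊕0 = 1
Codeword: 0101010

0101010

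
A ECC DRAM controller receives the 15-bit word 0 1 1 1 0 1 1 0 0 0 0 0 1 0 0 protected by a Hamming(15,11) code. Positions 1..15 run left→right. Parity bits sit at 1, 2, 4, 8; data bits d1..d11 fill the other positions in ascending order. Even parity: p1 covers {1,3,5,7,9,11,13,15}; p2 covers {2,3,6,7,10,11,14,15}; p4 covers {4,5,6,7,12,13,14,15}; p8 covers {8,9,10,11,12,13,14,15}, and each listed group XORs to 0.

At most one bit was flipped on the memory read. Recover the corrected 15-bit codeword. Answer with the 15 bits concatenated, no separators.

s1 (pos 1,3,5,7,9,11,13,15): 0⊕1⊕0⊕1⊕0⊕0⊕1⊕0 = 1
s2 (pos 2,3,6,7,10,11,14,15): 1⊕1⊕1⊕1⊕0⊕0⊕0⊕0 = 0
s4 (pos 4,5,6,7,12,13,14,15): 1⊕0⊕1⊕1⊕0⊕1⊕0⊕0 = 0
s8 (pos 8,9,10,11,12,13,14,15): 0⊕0⊕0⊕0⊕0⊕1⊕0⊕0 = 1
Syndrome s8…s1 = 1001 → error at position 9.
Flip position 9: 011101100000100 → 011101101000100

011101101000100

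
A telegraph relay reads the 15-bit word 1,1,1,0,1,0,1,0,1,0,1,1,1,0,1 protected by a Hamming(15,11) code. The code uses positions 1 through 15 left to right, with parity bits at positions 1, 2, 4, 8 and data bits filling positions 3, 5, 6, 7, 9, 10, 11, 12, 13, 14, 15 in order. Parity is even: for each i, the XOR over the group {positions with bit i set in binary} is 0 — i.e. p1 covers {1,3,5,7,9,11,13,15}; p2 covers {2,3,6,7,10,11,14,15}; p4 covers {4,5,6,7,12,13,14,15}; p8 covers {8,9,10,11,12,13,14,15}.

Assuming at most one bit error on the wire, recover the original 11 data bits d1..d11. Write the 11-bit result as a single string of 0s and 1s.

11011011111

s1 (pos 1,3,5,7,9,11,13,15): 1⊕1⊕1⊕1⊕1⊕1⊕1⊕1 = 0
s2 (pos 2,3,6,7,10,11,14,15): 1⊕1⊕0⊕1⊕0⊕1⊕0⊕1 = 1
s4 (pos 4,5,6,7,12,13,14,15): 0⊕1⊕0⊕1⊕1⊕1⊕0⊕1 = 1
s8 (pos 8,9,10,11,12,13,14,15): 0⊕1⊕0⊕1⊕1⊕1⊕0⊕1 = 1
Syndrome s8…s1 = 1110 → error at position 14.
Flip position 14: 111010101011101 → 111010101011111
Read data bits from positions 3,5,6,7,9,10,11,12,13,14,15: 11011011111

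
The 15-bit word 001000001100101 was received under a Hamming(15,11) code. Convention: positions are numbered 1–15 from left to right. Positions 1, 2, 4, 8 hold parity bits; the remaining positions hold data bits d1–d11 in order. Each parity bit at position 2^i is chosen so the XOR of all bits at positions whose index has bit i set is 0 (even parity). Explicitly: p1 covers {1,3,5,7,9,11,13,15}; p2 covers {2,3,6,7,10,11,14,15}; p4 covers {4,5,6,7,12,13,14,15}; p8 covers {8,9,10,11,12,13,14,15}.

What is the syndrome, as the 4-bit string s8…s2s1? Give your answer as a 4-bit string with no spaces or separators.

0010

s1 (pos 1,3,5,7,9,11,13,15): 0⊕1⊕0⊕0⊕1⊕0⊕1⊕1 = 0
s2 (pos 2,3,6,7,10,11,14,15): 0⊕1⊕0⊕0⊕1⊕0⊕0⊕1 = 1
s4 (pos 4,5,6,7,12,13,14,15): 0⊕0⊕0⊕0⊕0⊕1⊕0⊕1 = 0
s8 (pos 8,9,10,11,12,13,14,15): 0⊕1⊕1⊕0⊕0⊕1⊕0⊕1 = 0
Syndrome s8…s1 = 0010 → error at position 2.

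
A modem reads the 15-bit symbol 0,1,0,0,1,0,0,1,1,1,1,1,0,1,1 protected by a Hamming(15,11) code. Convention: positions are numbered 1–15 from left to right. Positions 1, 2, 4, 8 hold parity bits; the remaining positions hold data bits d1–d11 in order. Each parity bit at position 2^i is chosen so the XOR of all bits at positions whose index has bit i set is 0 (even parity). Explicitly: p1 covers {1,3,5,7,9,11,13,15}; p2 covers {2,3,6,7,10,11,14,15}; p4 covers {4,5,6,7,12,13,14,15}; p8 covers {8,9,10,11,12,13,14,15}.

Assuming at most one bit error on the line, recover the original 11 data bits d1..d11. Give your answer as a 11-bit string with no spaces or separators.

01001011011

s1 (pos 1,3,5,7,9,11,13,15): 0⊕0⊕1⊕0⊕1⊕1⊕0⊕1 = 0
s2 (pos 2,3,6,7,10,11,14,15): 1⊕0⊕0⊕0⊕1⊕1⊕1⊕1 = 1
s4 (pos 4,5,6,7,12,13,14,15): 0⊕1⊕0⊕0⊕1⊕0⊕1⊕1 = 0
s8 (pos 8,9,10,11,12,13,14,15): 1⊕1⊕1⊕1⊕1⊕0⊕1⊕1 = 1
Syndrome s8…s1 = 1010 → error at position 10.
Flip position 10: 010010011111011 → 010010011011011
Read data bits from positions 3,5,6,7,9,10,11,12,13,14,15: 01001011011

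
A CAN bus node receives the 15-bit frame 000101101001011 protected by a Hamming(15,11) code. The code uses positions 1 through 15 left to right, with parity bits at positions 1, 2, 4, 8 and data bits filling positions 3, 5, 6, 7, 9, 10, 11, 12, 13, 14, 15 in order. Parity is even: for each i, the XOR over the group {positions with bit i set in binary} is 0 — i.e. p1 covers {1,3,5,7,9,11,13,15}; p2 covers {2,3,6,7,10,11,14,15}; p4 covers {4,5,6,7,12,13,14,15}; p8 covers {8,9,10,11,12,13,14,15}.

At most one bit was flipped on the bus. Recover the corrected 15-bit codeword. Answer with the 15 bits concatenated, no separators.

s1 (pos 1,3,5,7,9,11,13,15): 0⊕0⊕0⊕1⊕1⊕0⊕0⊕1 = 1
s2 (pos 2,3,6,7,10,11,14,15): 0⊕0⊕1⊕1⊕0⊕0⊕1⊕1 = 0
s4 (pos 4,5,6,7,12,13,14,15): 1⊕0⊕1⊕1⊕1⊕0⊕1⊕1 = 0
s8 (pos 8,9,10,11,12,13,14,15): 0⊕1⊕0⊕0⊕1⊕0⊕1⊕1 = 0
Syndrome s8…s1 = 0001 → error at position 1.
Flip position 1: 000101101001011 → 100101101001011

100101101001011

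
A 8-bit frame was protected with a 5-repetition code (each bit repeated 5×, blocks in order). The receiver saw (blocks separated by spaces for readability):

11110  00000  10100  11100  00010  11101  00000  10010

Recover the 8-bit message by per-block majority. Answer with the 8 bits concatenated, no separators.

10010100

Block 1 (11110): 4 ones → 1
Block 2 (00000): 0 ones → 0
Block 3 (10100): 2 ones → 0
Block 4 (11100): 3 ones → 1
Block 5 (00010): 1 one → 0
Block 6 (11101): 4 ones → 1
Block 7 (00000): 0 ones → 0
Block 8 (10010): 2 ones → 0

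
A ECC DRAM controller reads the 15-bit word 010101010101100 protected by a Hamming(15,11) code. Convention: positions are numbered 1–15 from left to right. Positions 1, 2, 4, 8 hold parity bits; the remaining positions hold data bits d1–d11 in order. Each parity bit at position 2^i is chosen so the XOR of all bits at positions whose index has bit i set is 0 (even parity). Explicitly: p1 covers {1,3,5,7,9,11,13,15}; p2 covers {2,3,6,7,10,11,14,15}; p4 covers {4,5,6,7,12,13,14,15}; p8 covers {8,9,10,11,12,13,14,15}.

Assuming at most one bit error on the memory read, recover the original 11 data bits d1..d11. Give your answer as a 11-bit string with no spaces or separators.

s1 (pos 1,3,5,7,9,11,13,15): 0⊕0⊕0⊕0⊕0⊕0⊕1⊕0 = 1
s2 (pos 2,3,6,7,10,11,14,15): 1⊕0⊕1⊕0⊕1⊕0⊕0⊕0 = 1
s4 (pos 4,5,6,7,12,13,14,15): 1⊕0⊕1⊕0⊕1⊕1⊕0⊕0 = 0
s8 (pos 8,9,10,11,12,13,14,15): 1⊕0⊕1⊕0⊕1⊕1⊕0⊕0 = 0
Syndrome s8…s1 = 0011 → error at position 3.
Flip position 3: 010101010101100 → 011101010101100
Read data bits from positions 3,5,6,7,9,10,11,12,13,14,15: 10100101100

10100101100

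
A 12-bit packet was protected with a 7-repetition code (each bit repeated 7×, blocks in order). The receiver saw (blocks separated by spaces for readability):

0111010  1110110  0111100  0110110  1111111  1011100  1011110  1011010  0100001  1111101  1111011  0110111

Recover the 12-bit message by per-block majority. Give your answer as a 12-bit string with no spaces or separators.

111111110111

Block 1 (0111010): 4 ones → 1
Block 2 (1110110): 5 ones → 1
Block 3 (0111100): 4 ones → 1
Block 4 (0110110): 4 ones → 1
Block 5 (1111111): 7 ones → 1
Block 6 (1011100): 4 ones → 1
Block 7 (1011110): 5 ones → 1
Block 8 (1011010): 4 ones → 1
Block 9 (0100001): 2 ones → 0
Block 10 (1111101): 6 ones → 1
Block 11 (1111011): 6 ones → 1
Block 12 (0110111): 5 ones → 1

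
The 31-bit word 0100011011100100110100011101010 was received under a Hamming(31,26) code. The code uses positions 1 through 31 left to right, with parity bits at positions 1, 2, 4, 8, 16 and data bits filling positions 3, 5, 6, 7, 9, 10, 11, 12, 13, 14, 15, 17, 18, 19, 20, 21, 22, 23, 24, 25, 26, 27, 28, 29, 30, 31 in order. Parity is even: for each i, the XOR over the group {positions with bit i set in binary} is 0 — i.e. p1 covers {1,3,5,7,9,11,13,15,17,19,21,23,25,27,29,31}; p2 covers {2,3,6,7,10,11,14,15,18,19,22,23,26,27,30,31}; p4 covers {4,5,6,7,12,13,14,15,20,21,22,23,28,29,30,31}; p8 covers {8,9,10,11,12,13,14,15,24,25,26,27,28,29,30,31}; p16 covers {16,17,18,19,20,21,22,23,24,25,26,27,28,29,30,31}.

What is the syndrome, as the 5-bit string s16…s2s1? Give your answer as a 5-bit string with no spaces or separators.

01011

s1 (pos 1,3,5,7,9,11,13,15,17,19,21,23,25,27,29,31): 0⊕0⊕0⊕1⊕1⊕1⊕0⊕0⊕1⊕0⊕0⊕0⊕1⊕0⊕0⊕0 = 1
s2 (pos 2,3,6,7,10,11,14,15,18,19,22,23,26,27,30,31): 1⊕0⊕1⊕1⊕1⊕1⊕1⊕0⊕1⊕0⊕0⊕0⊕1⊕0⊕1⊕0 = 1
s4 (pos 4,5,6,7,12,13,14,15,20,21,22,23,28,29,30,31): 0⊕0⊕1⊕1⊕0⊕0⊕1⊕0⊕1⊕0⊕0⊕0⊕1⊕0⊕1⊕0 = 0
s8 (pos 8,9,10,11,12,13,14,15,24,25,26,27,28,29,30,31): 0⊕1⊕1⊕1⊕0⊕0⊕1⊕0⊕1⊕1⊕1⊕0⊕1⊕0⊕1⊕0 = 1
s16 (pos 16,17,18,19,20,21,22,23,24,25,26,27,28,29,30,31): 0⊕1⊕1⊕0⊕1⊕0⊕0⊕0⊕1⊕1⊕1⊕0⊕1⊕0⊕1⊕0 = 0
Syndrome s16…s1 = 01011 → error at position 11.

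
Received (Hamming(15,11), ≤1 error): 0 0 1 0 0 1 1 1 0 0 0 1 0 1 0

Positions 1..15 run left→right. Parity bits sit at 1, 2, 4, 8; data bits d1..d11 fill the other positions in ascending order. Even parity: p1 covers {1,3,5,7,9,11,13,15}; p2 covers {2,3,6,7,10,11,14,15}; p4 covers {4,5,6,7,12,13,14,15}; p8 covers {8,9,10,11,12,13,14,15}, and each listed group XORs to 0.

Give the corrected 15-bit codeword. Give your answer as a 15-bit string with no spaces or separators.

001001100001010

s1 (pos 1,3,5,7,9,11,13,15): 0⊕1⊕0⊕1⊕0⊕0⊕0⊕0 = 0
s2 (pos 2,3,6,7,10,11,14,15): 0⊕1⊕1⊕1⊕0⊕0⊕1⊕0 = 0
s4 (pos 4,5,6,7,12,13,14,15): 0⊕0⊕1⊕1⊕1⊕0⊕1⊕0 = 0
s8 (pos 8,9,10,11,12,13,14,15): 1⊕0⊕0⊕0⊕1⊕0⊕1⊕0 = 1
Syndrome s8…s1 = 1000 → error at position 8.
Flip position 8: 001001110001010 → 001001100001010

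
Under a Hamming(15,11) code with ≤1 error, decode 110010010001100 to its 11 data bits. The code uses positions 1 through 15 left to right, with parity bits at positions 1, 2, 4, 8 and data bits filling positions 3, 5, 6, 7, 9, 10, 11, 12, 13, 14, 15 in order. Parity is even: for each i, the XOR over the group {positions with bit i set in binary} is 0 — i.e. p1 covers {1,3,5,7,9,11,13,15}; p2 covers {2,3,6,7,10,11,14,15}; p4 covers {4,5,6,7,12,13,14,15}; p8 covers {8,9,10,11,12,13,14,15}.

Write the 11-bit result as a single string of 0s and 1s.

s1 (pos 1,3,5,7,9,11,13,15): 1⊕0⊕1⊕0⊕0⊕0⊕1⊕0 = 1
s2 (pos 2,3,6,7,10,11,14,15): 1⊕0⊕0⊕0⊕0⊕0⊕0⊕0 = 1
s4 (pos 4,5,6,7,12,13,14,15): 0⊕1⊕0⊕0⊕1⊕1⊕0⊕0 = 1
s8 (pos 8,9,10,11,12,13,14,15): 1⊕0⊕0⊕0⊕1⊕1⊕0⊕0 = 1
Syndrome s8…s1 = 1111 → error at position 15.
Flip position 15: 110010010001100 → 110010010001101
Read data bits from positions 3,5,6,7,9,10,11,12,13,14,15: 01000001101

01000001101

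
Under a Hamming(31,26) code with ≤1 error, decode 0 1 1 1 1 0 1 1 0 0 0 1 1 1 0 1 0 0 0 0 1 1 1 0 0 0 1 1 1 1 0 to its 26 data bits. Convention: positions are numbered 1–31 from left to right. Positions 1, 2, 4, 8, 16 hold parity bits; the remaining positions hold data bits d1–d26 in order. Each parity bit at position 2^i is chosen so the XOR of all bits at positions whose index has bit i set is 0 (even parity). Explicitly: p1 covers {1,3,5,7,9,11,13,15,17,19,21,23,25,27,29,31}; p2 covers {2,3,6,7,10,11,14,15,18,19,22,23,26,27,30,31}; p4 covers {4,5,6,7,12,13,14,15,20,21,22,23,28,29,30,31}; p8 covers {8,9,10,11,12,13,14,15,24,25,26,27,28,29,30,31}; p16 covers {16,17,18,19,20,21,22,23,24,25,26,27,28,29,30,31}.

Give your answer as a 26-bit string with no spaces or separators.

s1 (pos 1,3,5,7,9,11,13,15,17,19,21,23,25,27,29,31): 0⊕1⊕1⊕1⊕0⊕0⊕1⊕0⊕0⊕0⊕1⊕1⊕0⊕1⊕1⊕0 = 0
s2 (pos 2,3,6,7,10,11,14,15,18,19,22,23,26,27,30,31): 1⊕1⊕0⊕1⊕0⊕0⊕1⊕0⊕0⊕0⊕1⊕1⊕0⊕1⊕1⊕0 = 0
s4 (pos 4,5,6,7,12,13,14,15,20,21,22,23,28,29,30,31): 1⊕1⊕0⊕1⊕1⊕1⊕1⊕0⊕0⊕1⊕1⊕1⊕1⊕1⊕1⊕0 = 0
s8 (pos 8,9,10,11,12,13,14,15,24,25,26,27,28,29,30,31): 1⊕0⊕0⊕0⊕1⊕1⊕1⊕0⊕0⊕0⊕0⊕1⊕1⊕1⊕1⊕0 = 0
s16 (pos 16,17,18,19,20,21,22,23,24,25,26,27,28,29,30,31): 1⊕0⊕0⊕0⊕0⊕1⊕1⊕1⊕0⊕0⊕0⊕1⊕1⊕1⊕1⊕0 = 0
Syndrome s16…s1 = 00000 → no error.
Read data bits from positions 3,5,6,7,9,10,11,12,13,14,15,17,18,19,20,21,22,23,24,25,26,27,28,29,30,31: 11010001110000011100011110

11010001110000011100011110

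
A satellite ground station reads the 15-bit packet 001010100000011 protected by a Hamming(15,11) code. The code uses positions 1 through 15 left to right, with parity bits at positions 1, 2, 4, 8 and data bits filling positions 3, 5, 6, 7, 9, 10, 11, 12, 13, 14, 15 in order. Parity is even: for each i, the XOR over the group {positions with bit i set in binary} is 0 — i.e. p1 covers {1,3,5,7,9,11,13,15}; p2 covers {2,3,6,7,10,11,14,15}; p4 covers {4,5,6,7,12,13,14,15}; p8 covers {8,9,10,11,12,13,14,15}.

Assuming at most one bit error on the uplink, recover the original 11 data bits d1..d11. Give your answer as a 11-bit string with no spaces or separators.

s1 (pos 1,3,5,7,9,11,13,15): 0⊕1⊕1⊕1⊕0⊕0⊕0⊕1 = 0
s2 (pos 2,3,6,7,10,11,14,15): 0⊕1⊕0⊕1⊕0⊕0⊕1⊕1 = 0
s4 (pos 4,5,6,7,12,13,14,15): 0⊕1⊕0⊕1⊕0⊕0⊕1⊕1 = 0
s8 (pos 8,9,10,11,12,13,14,15): 0⊕0⊕0⊕0⊕0⊕0⊕1⊕1 = 0
Syndrome s8…s1 = 0000 → no error.
Read data bits from positions 3,5,6,7,9,10,11,12,13,14,15: 11010000011

11010000011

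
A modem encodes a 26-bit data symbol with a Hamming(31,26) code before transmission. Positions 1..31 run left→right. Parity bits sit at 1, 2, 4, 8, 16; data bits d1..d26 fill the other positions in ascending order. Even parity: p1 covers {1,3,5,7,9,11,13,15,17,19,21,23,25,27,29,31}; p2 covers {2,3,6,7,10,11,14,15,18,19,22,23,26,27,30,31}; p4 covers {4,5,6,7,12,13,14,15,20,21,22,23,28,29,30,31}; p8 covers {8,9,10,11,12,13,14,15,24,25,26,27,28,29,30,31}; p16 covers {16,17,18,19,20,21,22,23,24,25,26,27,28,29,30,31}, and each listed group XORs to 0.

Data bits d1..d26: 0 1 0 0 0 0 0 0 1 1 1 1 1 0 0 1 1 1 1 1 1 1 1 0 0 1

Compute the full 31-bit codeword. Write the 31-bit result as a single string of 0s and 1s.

Place data at non-parity positions: p1 p2 0 p4 1 0 0 p8 0 0 0 0 1 1 1 p16 1 1 0 0 1 1 1 1 1 1 1 1 0 0 1
p1 (pos 1,3,5,7,9,11,13,15,17,19,21,23,25,27,29,31): XOR of data positions = 0⊕1⊕0⊕0⊕0⊕1⊕1⊕1⊕0⊕1⊕1⊕1⊕1⊕0⊕1 = 1
p2 (pos 2,3,6,7,10,11,14,15,18,19,22,23,26,27,30,31): XOR of data positions = 0⊕0⊕0⊕0⊕0⊕1⊕1⊕1⊕0⊕1⊕1⊕1⊕1⊕0⊕1 = 0
p4 (pos 4,5,6,7,12,13,14,15,20,21,22,23,28,29,30,31): XOR of data positions = 1⊕0⊕0⊕0⊕1⊕1⊕1⊕0⊕1⊕1⊕1⊕1⊕0⊕0⊕1 = 1
p8 (pos 8,9,10,11,12,13,14,15,24,25,26,27,28,29,30,31): XOR of data positions = 0⊕0⊕0⊕0⊕1⊕1⊕1⊕1⊕1⊕1⊕1⊕1⊕0⊕0⊕1 = 1
p16 (pos 16,17,18,19,20,21,22,23,24,25,26,27,28,29,30,31): XOR of data positions = 1⊕1⊕0⊕0⊕1⊕1⊕1⊕1⊕1⊕1⊕1⊕1⊕0⊕0⊕1 = 1
Codeword: 1001100100001111110011111111001

1001100100001111110011111111001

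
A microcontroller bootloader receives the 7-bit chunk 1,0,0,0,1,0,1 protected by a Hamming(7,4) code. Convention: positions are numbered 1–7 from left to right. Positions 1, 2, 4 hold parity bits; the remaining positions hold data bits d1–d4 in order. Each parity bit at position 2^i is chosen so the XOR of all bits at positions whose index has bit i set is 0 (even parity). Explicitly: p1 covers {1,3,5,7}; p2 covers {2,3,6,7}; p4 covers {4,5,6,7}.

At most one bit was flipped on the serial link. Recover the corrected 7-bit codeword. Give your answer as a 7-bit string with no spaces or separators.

s1 (pos 1,3,5,7): 1⊕0⊕1⊕1 = 1
s2 (pos 2,3,6,7): 0⊕0⊕0⊕1 = 1
s4 (pos 4,5,6,7): 0⊕1⊕0⊕1 = 0
Syndrome s4…s1 = 011 → error at position 3.
Flip position 3: 1000101 → 1010101

1010101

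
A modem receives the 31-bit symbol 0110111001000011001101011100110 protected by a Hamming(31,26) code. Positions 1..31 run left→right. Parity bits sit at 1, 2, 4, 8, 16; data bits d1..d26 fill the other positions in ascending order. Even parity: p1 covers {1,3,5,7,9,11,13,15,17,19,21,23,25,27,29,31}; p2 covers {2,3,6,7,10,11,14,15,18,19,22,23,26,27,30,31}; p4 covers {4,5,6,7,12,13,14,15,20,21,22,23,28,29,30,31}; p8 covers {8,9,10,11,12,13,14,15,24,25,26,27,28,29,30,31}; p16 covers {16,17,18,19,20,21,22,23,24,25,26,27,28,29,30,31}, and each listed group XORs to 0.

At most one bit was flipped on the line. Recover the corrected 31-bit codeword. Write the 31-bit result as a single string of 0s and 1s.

0110111001000011001101010100110

s1 (pos 1,3,5,7,9,11,13,15,17,19,21,23,25,27,29,31): 0⊕1⊕1⊕1⊕0⊕0⊕0⊕1⊕0⊕1⊕0⊕0⊕1⊕0⊕1⊕0 = 1
s2 (pos 2,3,6,7,10,11,14,15,18,19,22,23,26,27,30,31): 1⊕1⊕1⊕1⊕1⊕0⊕0⊕1⊕0⊕1⊕1⊕0⊕1⊕0⊕1⊕0 = 0
s4 (pos 4,5,6,7,12,13,14,15,20,21,22,23,28,29,30,31): 0⊕1⊕1⊕1⊕0⊕0⊕0⊕1⊕1⊕0⊕1⊕0⊕0⊕1⊕1⊕0 = 0
s8 (pos 8,9,10,11,12,13,14,15,24,25,26,27,28,29,30,31): 0⊕0⊕1⊕0⊕0⊕0⊕0⊕1⊕1⊕1⊕1⊕0⊕0⊕1⊕1⊕0 = 1
s16 (pos 16,17,18,19,20,21,22,23,24,25,26,27,28,29,30,31): 1⊕0⊕0⊕1⊕1⊕0⊕1⊕0⊕1⊕1⊕1⊕0⊕0⊕1⊕1⊕0 = 1
Syndrome s16…s1 = 11001 → error at position 25.
Flip position 25: 0110111001000011001101011100110 → 0110111001000011001101010100110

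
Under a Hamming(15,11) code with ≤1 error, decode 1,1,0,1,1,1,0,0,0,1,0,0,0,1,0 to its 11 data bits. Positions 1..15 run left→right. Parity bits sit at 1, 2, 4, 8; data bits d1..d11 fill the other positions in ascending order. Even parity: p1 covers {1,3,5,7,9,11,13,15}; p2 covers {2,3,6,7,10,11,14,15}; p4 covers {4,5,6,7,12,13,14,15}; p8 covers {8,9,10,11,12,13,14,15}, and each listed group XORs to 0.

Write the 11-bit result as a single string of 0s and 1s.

01100100010

s1 (pos 1,3,5,7,9,11,13,15): 1⊕0⊕1⊕0⊕0⊕0⊕0⊕0 = 0
s2 (pos 2,3,6,7,10,11,14,15): 1⊕0⊕1⊕0⊕1⊕0⊕1⊕0 = 0
s4 (pos 4,5,6,7,12,13,14,15): 1⊕1⊕1⊕0⊕0⊕0⊕1⊕0 = 0
s8 (pos 8,9,10,11,12,13,14,15): 0⊕0⊕1⊕0⊕0⊕0⊕1⊕0 = 0
Syndrome s8…s1 = 0000 → no error.
Read data bits from positions 3,5,6,7,9,10,11,12,13,14,15: 01100100010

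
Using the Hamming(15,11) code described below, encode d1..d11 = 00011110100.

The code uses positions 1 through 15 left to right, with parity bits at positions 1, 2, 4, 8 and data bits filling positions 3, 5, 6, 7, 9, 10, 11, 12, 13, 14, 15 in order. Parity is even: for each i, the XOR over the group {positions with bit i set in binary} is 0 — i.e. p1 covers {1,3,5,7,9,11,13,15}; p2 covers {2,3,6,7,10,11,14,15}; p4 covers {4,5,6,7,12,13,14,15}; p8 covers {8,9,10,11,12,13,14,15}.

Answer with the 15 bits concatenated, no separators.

010000101110100

Place data at non-parity positions: p1 p2 0 p4 0 0 1 p8 1 1 1 0 1 0 0
p1 (pos 1,3,5,7,9,11,13,15): XOR of data positions = 0⊕0⊕1⊕1⊕1⊕1⊕0 = 0
p2 (pos 2,3,6,7,10,11,14,15): XOR of data positions = 0⊕0⊕1⊕1⊕1⊕0⊕0 = 1
p4 (pos 4,5,6,7,12,13,14,15): XOR of data positions = 0⊕0⊕1⊕0⊕1⊕0⊕0 = 0
p8 (pos 8,9,10,11,12,13,14,15): XOR of data positions = 1⊕1⊕1⊕0⊕1⊕0⊕0 = 0
Codeword: 010000101110100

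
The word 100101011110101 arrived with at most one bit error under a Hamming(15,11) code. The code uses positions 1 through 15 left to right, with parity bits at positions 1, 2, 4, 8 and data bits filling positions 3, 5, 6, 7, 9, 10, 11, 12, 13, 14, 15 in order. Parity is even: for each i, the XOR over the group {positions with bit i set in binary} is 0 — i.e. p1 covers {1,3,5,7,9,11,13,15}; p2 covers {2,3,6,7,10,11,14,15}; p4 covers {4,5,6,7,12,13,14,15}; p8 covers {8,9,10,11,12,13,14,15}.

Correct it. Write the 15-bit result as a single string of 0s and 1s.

s1 (pos 1,3,5,7,9,11,13,15): 1⊕0⊕0⊕0⊕1⊕1⊕1⊕1 = 1
s2 (pos 2,3,6,7,10,11,14,15): 0⊕0⊕1⊕0⊕1⊕1⊕0⊕1 = 0
s4 (pos 4,5,6,7,12,13,14,15): 1⊕0⊕1⊕0⊕0⊕1⊕0⊕1 = 0
s8 (pos 8,9,10,11,12,13,14,15): 1⊕1⊕1⊕1⊕0⊕1⊕0⊕1 = 0
Syndrome s8…s1 = 0001 → error at position 1.
Flip position 1: 100101011110101 → 000101011110101

000101011110101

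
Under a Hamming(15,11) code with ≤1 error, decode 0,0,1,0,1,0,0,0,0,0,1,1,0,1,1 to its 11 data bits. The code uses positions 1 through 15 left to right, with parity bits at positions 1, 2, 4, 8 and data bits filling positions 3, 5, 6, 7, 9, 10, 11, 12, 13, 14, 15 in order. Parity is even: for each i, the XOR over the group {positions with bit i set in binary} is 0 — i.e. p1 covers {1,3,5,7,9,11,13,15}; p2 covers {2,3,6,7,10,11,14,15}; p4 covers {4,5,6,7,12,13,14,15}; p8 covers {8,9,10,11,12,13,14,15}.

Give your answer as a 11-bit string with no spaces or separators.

s1 (pos 1,3,5,7,9,11,13,15): 0⊕1⊕1⊕0⊕0⊕1⊕0⊕1 = 0
s2 (pos 2,3,6,7,10,11,14,15): 0⊕1⊕0⊕0⊕0⊕1⊕1⊕1 = 0
s4 (pos 4,5,6,7,12,13,14,15): 0⊕1⊕0⊕0⊕1⊕0⊕1⊕1 = 0
s8 (pos 8,9,10,11,12,13,14,15): 0⊕0⊕0⊕1⊕1⊕0⊕1⊕1 = 0
Syndrome s8…s1 = 0000 → no error.
Read data bits from positions 3,5,6,7,9,10,11,12,13,14,15: 11000011011

11000011011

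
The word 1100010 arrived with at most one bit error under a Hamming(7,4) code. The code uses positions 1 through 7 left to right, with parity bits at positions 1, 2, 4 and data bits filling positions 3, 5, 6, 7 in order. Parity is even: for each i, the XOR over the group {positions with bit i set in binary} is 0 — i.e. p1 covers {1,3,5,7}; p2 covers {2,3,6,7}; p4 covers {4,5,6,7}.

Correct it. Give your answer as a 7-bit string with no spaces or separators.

s1 (pos 1,3,5,7): 1⊕0⊕0⊕0 = 1
s2 (pos 2,3,6,7): 1⊕0⊕1⊕0 = 0
s4 (pos 4,5,6,7): 0⊕0⊕1⊕0 = 1
Syndrome s4…s1 = 101 → error at position 5.
Flip position 5: 1100010 → 1100110

1100110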